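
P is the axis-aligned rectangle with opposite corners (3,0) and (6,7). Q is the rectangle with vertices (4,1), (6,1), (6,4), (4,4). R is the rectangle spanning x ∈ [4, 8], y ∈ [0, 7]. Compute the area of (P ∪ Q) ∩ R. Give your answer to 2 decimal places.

The region (P ∪ Q) ∩ R is the polygon with vertices (4,0), (4,7), (6,7), (6,4), (6,1), (6,0).
By the shoelace formula its area is 14.00.

14.00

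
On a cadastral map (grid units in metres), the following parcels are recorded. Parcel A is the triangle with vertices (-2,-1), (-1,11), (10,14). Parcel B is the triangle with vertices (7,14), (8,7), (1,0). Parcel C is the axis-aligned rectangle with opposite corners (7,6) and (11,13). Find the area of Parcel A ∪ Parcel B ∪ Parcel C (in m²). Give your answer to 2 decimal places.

107.19

By inclusion–exclusion:
Individual areas: |Parcel A| = 64.5, |Parcel B| = 28, |Parcel C| = 28.
|Parcel A∩Parcel B| = 7.1342.
|Parcel A∩Parcel C| = 3.025.
|Parcel B∩Parcel C| = 3.9286.
|Parcel A∩Parcel B∩Parcel C| = 0.7808.
|Parcel A ∪ Parcel B ∪ Parcel C| = 120.5 − 14.0878 + 0.7808 = 107.19.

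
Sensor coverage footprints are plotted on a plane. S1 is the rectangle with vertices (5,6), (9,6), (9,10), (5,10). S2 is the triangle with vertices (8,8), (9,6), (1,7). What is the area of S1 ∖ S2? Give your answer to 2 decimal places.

|S1| = 16, |S1∩S2| = 5.3571.
|S1 ∖ S2| = |S1| − |S1∩S2| = 16 − 5.3571 = 10.64.

10.64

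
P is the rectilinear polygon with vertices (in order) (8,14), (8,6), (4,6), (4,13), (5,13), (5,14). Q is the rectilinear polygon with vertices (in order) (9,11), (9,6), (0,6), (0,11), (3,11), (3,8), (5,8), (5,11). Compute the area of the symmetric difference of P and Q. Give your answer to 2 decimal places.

36.00

|P| = 31, |Q| = 39, |P∩Q| = 17.
|P △ Q| = |P| + |Q| − 2·|P∩Q| = 31 + 39 − 34 = 36.00.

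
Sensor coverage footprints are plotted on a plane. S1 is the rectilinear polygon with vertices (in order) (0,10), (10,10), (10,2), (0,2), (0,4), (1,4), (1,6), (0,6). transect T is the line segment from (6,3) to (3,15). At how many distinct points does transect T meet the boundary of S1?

1

The segment meets the boundary at (4.25,10).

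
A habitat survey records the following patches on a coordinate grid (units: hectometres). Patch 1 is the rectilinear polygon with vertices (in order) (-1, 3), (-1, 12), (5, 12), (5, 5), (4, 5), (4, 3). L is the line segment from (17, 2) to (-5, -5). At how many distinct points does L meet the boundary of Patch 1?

0

The segment lies entirely outside Patch 1 and never meets its boundary.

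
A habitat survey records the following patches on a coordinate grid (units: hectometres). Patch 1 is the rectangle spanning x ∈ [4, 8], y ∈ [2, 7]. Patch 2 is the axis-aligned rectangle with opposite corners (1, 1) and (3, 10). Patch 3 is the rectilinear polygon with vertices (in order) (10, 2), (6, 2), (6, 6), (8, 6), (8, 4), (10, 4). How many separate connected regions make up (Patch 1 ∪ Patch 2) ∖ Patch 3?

(Patch 1 ∪ Patch 2) ∖ Patch 3 splits into 2 disjoint pieces (area 12, area 18).

2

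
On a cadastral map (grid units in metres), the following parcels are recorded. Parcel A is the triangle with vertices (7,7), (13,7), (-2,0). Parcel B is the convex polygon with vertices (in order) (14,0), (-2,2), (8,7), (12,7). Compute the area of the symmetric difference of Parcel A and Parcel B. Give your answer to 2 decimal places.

|Parcel A| = 21, |Parcel B| = 64, |Parcel A∩Parcel B| = 18.9292.
|Parcel A △ Parcel B| = |Parcel A| + |Parcel B| − 2·|Parcel A∩Parcel B| = 21 + 64 − 37.8584 = 47.14.

47.14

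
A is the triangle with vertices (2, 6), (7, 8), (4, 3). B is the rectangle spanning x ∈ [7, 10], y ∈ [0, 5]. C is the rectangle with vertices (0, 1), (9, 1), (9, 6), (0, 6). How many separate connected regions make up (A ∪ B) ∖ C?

(A ∪ B) ∖ C splits into 2 disjoint pieces (area 3.8, area 7).

2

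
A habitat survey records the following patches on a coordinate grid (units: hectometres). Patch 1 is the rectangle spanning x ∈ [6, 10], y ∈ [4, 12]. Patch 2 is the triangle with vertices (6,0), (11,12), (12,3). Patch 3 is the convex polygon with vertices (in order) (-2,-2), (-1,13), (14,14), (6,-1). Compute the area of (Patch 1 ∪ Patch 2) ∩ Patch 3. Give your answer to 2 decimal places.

37.27

|Patch 1 ∪ Patch 2| = 53.9667.
|(Patch 1 ∪ Patch 2) ∩ Patch 3| = 37.27.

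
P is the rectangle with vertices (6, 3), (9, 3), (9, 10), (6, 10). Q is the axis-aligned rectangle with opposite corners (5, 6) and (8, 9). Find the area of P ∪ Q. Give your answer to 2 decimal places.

By inclusion–exclusion:
Individual areas: |P| = 21, |Q| = 9.
|P∩Q|: x∈[6,8], y∈[6,9] → 2·3 = 6.
|P ∪ Q| = 30 − 6 = 24.00.

24.00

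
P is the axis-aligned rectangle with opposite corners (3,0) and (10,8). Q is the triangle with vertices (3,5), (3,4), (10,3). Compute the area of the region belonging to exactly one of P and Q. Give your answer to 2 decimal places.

|P| = 56, |Q| = 3.5, |P∩Q| = 3.5.
|P △ Q| = |P| + |Q| − 2·|P∩Q| = 56 + 3.5 − 7 = 52.50.

52.50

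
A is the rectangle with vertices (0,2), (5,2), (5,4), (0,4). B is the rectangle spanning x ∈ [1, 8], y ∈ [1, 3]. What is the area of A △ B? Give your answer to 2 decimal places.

|A∩B|: x∈[1,5], y∈[2,3] → 4·1 = 4.
|A △ B| = |A| + |B| − 2·|A∩B| = 10 + 14 − 8 = 16.00.

16.00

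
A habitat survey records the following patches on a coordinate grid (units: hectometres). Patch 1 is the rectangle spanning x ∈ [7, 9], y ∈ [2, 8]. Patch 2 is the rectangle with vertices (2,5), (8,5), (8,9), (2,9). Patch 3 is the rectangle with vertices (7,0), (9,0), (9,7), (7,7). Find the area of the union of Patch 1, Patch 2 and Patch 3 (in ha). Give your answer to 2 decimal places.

By inclusion–exclusion:
Individual areas: |Patch 1| = 12, |Patch 2| = 24, |Patch 3| = 14.
|Patch 1∩Patch 2|: x∈[7,8], y∈[5,8] → 1·3 = 3.
|Patch 1∩Patch 3|: x∈[7,9], y∈[2,7] → 2·5 = 10.
|Patch 2∩Patch 3|: x∈[7,8], y∈[5,7] → 1·2 = 2.
|Patch 1∩Patch 2∩Patch 3| = 2.
|Patch 1 ∪ Patch 2 ∪ Patch 3| = 50 − 15 + 2 = 37.00.

37.00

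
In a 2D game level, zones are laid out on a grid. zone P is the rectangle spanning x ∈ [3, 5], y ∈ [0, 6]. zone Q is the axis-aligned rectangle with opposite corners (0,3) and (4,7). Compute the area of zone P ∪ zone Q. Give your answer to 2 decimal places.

By inclusion–exclusion:
Individual areas: |zone P| = 12, |zone Q| = 16.
|zone P∩zone Q|: x∈[3,4], y∈[3,6] → 1·3 = 3.
|zone P ∪ zone Q| = 28 − 3 = 25.00.

25.00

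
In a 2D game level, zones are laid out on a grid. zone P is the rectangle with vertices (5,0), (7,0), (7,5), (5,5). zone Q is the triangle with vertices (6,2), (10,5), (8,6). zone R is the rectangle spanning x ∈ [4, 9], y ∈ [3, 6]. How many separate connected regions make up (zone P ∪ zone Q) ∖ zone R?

(zone P ∪ zone Q) ∖ zone R splits into 2 disjoint pieces (area 6.0417, area 0.625).

2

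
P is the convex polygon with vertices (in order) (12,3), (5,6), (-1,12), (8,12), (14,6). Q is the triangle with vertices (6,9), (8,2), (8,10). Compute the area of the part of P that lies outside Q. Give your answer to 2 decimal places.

60.70

|P| = 67.5, |P∩Q| = 6.8007.
|P ∖ Q| = |P| − |P∩Q| = 67.5 − 6.8007 = 60.70.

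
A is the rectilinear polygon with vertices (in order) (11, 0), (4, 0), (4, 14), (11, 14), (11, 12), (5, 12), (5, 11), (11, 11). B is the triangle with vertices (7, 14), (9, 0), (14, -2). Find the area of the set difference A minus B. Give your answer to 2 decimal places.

|A| = 92, |A∩B| = 22.9777.
|A ∖ B| = |A| − |A∩B| = 92 − 22.9777 = 69.02.

69.02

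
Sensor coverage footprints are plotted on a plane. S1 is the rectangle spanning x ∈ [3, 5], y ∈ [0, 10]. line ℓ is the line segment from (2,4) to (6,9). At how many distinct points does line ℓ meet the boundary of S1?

The segment meets the boundary at (5,7.75), (3,5.25).

2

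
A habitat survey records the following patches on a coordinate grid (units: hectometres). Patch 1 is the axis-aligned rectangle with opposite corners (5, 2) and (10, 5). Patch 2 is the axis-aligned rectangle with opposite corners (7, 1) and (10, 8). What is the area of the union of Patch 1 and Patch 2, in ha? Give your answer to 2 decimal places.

27.00

By inclusion–exclusion:
Individual areas: |Patch 1| = 15, |Patch 2| = 21.
|Patch 1∩Patch 2|: x∈[7,10], y∈[2,5] → 3·3 = 9.
|Patch 1 ∪ Patch 2| = 36 − 9 = 27.00.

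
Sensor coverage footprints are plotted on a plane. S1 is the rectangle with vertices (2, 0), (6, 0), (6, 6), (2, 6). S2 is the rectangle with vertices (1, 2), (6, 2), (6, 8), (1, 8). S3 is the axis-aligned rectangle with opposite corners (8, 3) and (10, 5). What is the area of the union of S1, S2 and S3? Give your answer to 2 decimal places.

42.00

By inclusion–exclusion:
Individual areas: |S1| = 24, |S2| = 30, |S3| = 4.
|S1∩S2|: x∈[2,6], y∈[2,6] → 4·4 = 16.
|S1∩S3| = 0 (no overlap).
|S2∩S3| = 0 (no overlap).
|S1∩S2∩S3| = 0.
|S1 ∪ S2 ∪ S3| = 58 − 16 + 0 = 42.00.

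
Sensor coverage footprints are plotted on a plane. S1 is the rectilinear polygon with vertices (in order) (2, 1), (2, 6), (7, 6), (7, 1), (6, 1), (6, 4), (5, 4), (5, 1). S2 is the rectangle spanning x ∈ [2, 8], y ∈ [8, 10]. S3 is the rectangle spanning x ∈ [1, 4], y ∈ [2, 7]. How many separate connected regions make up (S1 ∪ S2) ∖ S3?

2

(S1 ∪ S2) ∖ S3 splits into 2 disjoint pieces (area 14, area 12).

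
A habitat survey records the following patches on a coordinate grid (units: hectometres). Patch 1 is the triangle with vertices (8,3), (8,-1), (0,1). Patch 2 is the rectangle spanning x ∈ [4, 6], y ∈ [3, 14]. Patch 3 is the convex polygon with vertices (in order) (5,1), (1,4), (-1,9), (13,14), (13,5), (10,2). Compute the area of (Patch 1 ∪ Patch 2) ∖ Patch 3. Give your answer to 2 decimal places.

|Patch 1 ∪ Patch 2| = 38.
|(Patch 1 ∪ Patch 2) ∩ Patch 3| = 21.042.
|(Patch 1 ∪ Patch 2) ∖ Patch 3| = 38 − 21.042 = 16.96.

16.96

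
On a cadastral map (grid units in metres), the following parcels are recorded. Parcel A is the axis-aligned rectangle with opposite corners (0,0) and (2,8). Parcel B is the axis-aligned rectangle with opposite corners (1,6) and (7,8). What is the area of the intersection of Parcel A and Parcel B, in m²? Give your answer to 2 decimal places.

2.00

|Parcel A∩Parcel B|: x∈[1,2], y∈[6,8] → 1·2 = 2.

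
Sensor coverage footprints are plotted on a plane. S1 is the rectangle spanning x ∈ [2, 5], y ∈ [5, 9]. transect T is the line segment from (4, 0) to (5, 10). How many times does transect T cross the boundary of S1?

2

The segment meets the boundary at (4.5,5), (4.9,9).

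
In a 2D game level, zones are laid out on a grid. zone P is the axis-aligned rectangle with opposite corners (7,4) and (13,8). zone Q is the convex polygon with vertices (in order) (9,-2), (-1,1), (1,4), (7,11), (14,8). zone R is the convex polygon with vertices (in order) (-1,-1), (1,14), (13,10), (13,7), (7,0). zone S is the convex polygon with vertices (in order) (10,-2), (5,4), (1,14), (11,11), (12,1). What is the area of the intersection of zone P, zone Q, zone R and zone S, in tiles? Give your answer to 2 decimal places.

17.16

The intersection is the polygon with vertices (11.3,8), (11.567,5.328), (10.429,4), (7,4), (7,8).
By the shoelace formula its area is 17.16.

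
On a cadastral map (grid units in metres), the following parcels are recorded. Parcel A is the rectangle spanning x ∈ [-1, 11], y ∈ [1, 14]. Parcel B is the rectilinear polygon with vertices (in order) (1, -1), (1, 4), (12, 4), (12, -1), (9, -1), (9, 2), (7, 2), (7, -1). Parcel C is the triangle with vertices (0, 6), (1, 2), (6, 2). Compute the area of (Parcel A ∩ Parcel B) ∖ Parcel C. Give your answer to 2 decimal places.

21.00

|Parcel A ∩ Parcel B| = 28.
|(Parcel A ∩ Parcel B) ∩ Parcel C| = 7.
|(Parcel A ∩ Parcel B) ∖ Parcel C| = 28 − 7 = 21.00.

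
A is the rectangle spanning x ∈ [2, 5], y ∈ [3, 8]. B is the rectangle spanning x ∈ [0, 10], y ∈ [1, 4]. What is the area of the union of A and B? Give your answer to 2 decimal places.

42.00

By inclusion–exclusion:
Individual areas: |A| = 15, |B| = 30.
|A∩B|: x∈[2,5], y∈[3,4] → 3·1 = 3.
|A ∪ B| = 45 − 3 = 42.00.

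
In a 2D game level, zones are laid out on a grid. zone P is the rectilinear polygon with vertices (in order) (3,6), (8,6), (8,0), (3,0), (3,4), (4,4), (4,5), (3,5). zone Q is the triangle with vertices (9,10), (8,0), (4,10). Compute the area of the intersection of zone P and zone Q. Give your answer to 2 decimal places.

7.20

The intersection is the polygon with vertices (8,6), (8,0), (5.6,6).
By the shoelace formula its area is 7.20.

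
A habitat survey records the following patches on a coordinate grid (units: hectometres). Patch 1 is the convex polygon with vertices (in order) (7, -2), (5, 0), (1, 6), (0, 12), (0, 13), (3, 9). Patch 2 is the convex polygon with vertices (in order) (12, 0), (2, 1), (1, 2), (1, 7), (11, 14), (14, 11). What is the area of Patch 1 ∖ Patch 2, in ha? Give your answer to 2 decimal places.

|Patch 1| = 28, |Patch 1∩Patch 2| = 17.1521.
|Patch 1 ∖ Patch 2| = |Patch 1| − |Patch 1∩Patch 2| = 28 − 17.1521 = 10.85.

10.85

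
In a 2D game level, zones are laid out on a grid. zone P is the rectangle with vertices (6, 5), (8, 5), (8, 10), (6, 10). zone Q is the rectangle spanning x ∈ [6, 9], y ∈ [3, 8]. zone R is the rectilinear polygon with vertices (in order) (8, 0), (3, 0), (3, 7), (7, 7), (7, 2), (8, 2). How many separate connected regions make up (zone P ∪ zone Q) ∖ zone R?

1

(zone P ∪ zone Q) ∖ zone R is a single connected region.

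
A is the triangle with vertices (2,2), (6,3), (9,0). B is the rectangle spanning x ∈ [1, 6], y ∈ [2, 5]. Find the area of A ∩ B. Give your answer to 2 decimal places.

The intersection is the polygon with vertices (6,3), (6,2), (2,2).
By the shoelace formula its area is 2.00.

2.00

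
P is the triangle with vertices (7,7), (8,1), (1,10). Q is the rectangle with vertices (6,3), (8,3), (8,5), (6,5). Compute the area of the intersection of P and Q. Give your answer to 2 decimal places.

The intersection is the polygon with vertices (7.667,3), (6.444,3), (6,3.571), (6,5), (7.333,5).
By the shoelace formula its area is 2.87.

2.87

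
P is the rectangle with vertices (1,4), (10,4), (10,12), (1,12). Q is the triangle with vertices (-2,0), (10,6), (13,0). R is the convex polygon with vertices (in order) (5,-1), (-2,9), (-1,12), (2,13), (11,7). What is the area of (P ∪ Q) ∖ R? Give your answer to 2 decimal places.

|P ∪ Q| = 113.
|(P ∪ Q) ∩ R| = 70.3631.
|(P ∪ Q) ∖ R| = 113 − 70.3631 = 42.64.

42.64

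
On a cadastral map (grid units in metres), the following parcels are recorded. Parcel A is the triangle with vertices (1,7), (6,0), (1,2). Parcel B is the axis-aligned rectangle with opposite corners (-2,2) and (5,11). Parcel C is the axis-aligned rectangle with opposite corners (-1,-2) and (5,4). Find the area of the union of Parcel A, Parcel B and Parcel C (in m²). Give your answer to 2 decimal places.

87.50

By inclusion–exclusion:
Individual areas: |Parcel A| = 12.5, |Parcel B| = 63, |Parcel C| = 36.
|Parcel A∩Parcel B| = 8.9286.
|Parcel A∩Parcel C| = 8.7857.
|Parcel B∩Parcel C|: x∈[-1,5], y∈[2,4] → 6·2 = 12.
|Parcel A∩Parcel B∩Parcel C| = 5.7143.
|Parcel A ∪ Parcel B ∪ Parcel C| = 111.5 − 29.7143 + 5.7143 = 87.50.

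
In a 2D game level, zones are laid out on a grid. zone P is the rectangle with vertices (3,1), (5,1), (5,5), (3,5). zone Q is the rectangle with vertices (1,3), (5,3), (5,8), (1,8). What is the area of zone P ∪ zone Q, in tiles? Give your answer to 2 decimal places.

By inclusion–exclusion:
Individual areas: |zone P| = 8, |zone Q| = 20.
|zone P∩zone Q|: x∈[3,5], y∈[3,5] → 2·2 = 4.
|zone P ∪ zone Q| = 28 − 4 = 24.00.

24.00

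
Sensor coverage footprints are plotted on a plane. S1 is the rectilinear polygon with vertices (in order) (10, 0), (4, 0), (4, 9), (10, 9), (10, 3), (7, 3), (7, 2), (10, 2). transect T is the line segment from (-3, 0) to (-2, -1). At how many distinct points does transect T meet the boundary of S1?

0

The segment lies entirely outside S1 and never meets its boundary.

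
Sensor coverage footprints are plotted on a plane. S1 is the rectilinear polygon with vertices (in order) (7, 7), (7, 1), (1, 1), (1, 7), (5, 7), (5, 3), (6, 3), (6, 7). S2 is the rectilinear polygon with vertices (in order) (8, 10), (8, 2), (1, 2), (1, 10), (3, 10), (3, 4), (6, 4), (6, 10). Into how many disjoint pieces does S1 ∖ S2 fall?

S1 ∖ S2 splits into 2 disjoint pieces (area 6, area 6).

2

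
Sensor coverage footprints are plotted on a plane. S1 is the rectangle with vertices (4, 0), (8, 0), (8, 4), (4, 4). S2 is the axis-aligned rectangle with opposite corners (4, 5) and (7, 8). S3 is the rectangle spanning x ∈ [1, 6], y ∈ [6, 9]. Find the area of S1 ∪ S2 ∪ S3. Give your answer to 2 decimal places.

By inclusion–exclusion:
Individual areas: |S1| = 16, |S2| = 9, |S3| = 15.
|S1∩S2| = 0 (no overlap).
|S1∩S3| = 0 (no overlap).
|S2∩S3|: x∈[4,6], y∈[6,8] → 2·2 = 4.
|S1∩S2∩S3| = 0.
|S1 ∪ S2 ∪ S3| = 40 − 4 + 0 = 36.00.

36.00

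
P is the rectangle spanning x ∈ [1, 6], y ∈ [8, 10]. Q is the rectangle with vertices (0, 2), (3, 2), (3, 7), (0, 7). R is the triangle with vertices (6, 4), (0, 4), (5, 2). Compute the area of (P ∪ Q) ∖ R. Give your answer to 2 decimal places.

23.20

|P ∪ Q| = 25.
|(P ∪ Q) ∩ R| = 1.8.
|(P ∪ Q) ∖ R| = 25 − 1.8 = 23.20.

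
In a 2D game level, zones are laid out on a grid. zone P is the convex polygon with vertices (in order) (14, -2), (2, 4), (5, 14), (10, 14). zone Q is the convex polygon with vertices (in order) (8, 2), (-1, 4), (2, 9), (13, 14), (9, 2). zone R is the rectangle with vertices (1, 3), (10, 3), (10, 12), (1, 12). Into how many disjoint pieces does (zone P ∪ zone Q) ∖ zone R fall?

2

(zone P ∪ zone Q) ∖ zone R splits into 2 disjoint pieces (area 53.5276, area 3.7778).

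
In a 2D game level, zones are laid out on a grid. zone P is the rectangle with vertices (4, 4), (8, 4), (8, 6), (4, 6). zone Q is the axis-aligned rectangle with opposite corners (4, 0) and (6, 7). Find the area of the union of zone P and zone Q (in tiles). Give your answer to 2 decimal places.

By inclusion–exclusion:
Individual areas: |zone P| = 8, |zone Q| = 14.
|zone P∩zone Q|: x∈[4,6], y∈[4,6] → 2·2 = 4.
|zone P ∪ zone Q| = 22 − 4 = 18.00.

18.00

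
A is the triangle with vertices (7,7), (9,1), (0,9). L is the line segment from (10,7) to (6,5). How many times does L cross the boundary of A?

The segment meets the boundary at (7.429,5.714).

1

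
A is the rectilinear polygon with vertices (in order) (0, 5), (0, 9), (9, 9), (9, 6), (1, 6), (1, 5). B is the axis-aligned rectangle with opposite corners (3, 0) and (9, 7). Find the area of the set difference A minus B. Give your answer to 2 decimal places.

|A| = 28, |A∩B| = 6.
|A ∖ B| = |A| − |A∩B| = 28 − 6 = 22.00.

22.00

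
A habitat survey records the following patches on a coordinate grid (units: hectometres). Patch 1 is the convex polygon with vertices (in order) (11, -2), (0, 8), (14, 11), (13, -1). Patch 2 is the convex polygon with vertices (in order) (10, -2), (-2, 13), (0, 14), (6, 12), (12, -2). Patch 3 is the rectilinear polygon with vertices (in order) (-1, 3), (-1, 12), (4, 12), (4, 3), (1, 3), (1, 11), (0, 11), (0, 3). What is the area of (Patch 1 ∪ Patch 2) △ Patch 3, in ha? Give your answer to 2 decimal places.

125.17

|Patch 1 ∪ Patch 2| = 128.8272.
|(Patch 1 ∪ Patch 2) ∩ Patch 3| = 20.3269.
|(Patch 1 ∪ Patch 2) △ Patch 3| = 128.8272 + 37 − 40.6538 = 125.17.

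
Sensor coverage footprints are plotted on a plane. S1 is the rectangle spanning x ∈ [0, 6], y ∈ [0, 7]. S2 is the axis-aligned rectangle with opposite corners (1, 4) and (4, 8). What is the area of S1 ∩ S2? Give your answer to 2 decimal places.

9.00

|S1∩S2|: x∈[1,4], y∈[4,7] → 3·3 = 9.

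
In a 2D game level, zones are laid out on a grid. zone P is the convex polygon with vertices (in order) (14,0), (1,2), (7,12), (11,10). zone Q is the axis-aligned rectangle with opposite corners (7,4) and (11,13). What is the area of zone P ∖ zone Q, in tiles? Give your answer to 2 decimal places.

|zone P| = 88, |zone P∩zone Q| = 28.
|zone P ∖ zone Q| = |zone P| − |zone P∩zone Q| = 88 − 28 = 60.00.

60.00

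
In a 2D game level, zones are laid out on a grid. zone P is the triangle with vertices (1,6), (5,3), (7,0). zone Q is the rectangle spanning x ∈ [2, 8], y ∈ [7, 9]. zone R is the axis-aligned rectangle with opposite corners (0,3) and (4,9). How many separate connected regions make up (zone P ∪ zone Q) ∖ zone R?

(zone P ∪ zone Q) ∖ zone R splits into 2 disjoint pieces (area 1.875, area 8).

2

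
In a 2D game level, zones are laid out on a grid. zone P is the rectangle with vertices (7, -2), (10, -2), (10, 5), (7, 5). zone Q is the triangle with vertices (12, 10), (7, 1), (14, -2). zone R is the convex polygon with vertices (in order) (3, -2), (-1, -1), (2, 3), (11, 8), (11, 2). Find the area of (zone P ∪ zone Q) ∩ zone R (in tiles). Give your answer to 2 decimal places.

18.83

The region (zone P ∪ zone Q) ∩ zone R is the polygon with vertices (7,1), (7,5), (9.222,5), (10.839,7.911), (11,8), (11,2), (7,0).
By the shoelace formula its area is 18.83.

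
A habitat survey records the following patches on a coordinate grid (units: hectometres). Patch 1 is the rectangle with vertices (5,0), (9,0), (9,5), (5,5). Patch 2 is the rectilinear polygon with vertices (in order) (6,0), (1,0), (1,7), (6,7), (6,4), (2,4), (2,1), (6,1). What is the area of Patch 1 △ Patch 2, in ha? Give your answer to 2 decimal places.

39.00

|Patch 1| = 20, |Patch 2| = 23, |Patch 1∩Patch 2| = 2.
|Patch 1 △ Patch 2| = |Patch 1| + |Patch 2| − 2·|Patch 1∩Patch 2| = 20 + 23 − 4 = 39.00.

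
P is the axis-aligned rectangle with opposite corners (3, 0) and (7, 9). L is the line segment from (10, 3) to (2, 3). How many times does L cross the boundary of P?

The segment meets the boundary at (3,3), (7,3).

2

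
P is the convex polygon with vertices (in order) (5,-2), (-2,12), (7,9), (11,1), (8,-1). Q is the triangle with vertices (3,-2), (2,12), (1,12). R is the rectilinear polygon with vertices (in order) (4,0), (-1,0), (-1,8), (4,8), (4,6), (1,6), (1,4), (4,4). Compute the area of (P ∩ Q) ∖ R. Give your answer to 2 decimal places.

|P ∩ Q| = 4.91.
|(P ∩ Q) ∩ R| = 1.6381.
|(P ∩ Q) ∖ R| = 4.91 − 1.6381 = 3.27.

3.27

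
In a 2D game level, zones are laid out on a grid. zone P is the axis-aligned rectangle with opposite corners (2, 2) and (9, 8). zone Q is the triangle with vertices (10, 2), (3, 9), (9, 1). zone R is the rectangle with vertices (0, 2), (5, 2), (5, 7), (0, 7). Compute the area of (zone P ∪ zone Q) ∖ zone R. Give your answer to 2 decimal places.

|zone P ∪ zone Q| = 43.5.
|(zone P ∪ zone Q) ∩ zone R| = 15.
|(zone P ∪ zone Q) ∖ zone R| = 43.5 − 15 = 28.50.

28.50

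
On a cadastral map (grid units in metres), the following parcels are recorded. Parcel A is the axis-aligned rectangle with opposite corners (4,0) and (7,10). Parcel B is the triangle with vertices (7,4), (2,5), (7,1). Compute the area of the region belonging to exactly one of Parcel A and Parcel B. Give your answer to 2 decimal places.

|Parcel A| = 30, |Parcel B| = 7.5, |Parcel A∩Parcel B| = 6.3.
|Parcel A △ Parcel B| = |Parcel A| + |Parcel B| − 2·|Parcel A∩Parcel B| = 30 + 7.5 − 12.6 = 24.90.

24.90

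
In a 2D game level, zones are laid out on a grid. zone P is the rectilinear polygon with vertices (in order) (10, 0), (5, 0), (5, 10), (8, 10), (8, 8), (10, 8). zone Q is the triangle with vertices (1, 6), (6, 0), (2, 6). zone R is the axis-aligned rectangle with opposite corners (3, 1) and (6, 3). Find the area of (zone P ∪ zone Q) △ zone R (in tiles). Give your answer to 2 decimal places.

49.65

|zone P ∪ zone Q| = 48.85.
|(zone P ∪ zone Q) ∩ zone R| = 2.6.
|(zone P ∪ zone Q) △ zone R| = 48.85 + 6 − 5.2 = 49.65.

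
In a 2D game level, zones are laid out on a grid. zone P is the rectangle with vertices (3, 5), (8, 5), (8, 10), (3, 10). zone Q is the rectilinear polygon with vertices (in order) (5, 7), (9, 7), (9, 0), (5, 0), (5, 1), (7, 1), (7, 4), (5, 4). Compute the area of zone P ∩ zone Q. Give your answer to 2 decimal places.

The intersection is the polygon with vertices (8,5), (5,5), (5,7), (8,7).
By the shoelace formula its area is 6.00.

6.00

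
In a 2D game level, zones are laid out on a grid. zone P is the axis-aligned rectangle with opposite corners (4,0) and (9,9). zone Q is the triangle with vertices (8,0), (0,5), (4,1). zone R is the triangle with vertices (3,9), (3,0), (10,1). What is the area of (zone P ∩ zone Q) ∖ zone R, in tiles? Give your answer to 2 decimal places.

|zone P ∩ zone Q| = 3.
|(zone P ∩ zone Q) ∩ zone R| = 2.6829.
|(zone P ∩ zone Q) ∖ zone R| = 3 − 2.6829 = 0.32.

0.32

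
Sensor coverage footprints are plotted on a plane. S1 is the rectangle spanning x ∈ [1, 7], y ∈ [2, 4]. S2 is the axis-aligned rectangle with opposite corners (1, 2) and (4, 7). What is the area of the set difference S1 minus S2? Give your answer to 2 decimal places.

6.00

|S1∩S2|: x∈[1,4], y∈[2,4] → 3·2 = 6.
|S1| = 12.
|S1 ∖ S2| = |S1| − |S1∩S2| = 12 − 6 = 6.00.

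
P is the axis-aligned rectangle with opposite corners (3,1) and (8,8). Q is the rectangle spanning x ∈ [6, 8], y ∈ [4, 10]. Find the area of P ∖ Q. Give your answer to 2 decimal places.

|P∩Q|: x∈[6,8], y∈[4,8] → 2·4 = 8.
|P| = 35.
|P ∖ Q| = |P| − |P∩Q| = 35 − 8 = 27.00.

27.00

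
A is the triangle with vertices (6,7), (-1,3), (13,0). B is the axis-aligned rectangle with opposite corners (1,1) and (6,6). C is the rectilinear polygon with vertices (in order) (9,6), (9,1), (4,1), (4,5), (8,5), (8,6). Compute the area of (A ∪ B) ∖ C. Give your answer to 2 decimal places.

|A ∪ B| = 46.6964.
|(A ∪ B) ∩ C| = 18.9167.
|(A ∪ B) ∖ C| = 46.6964 − 18.9167 = 27.78.

27.78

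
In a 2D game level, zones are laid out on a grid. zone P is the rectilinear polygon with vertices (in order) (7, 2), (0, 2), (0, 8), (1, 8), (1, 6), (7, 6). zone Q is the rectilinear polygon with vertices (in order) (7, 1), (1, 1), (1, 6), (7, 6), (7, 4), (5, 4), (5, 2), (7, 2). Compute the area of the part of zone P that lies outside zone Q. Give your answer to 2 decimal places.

|zone P| = 30, |zone P∩zone Q| = 20.
|zone P ∖ zone Q| = |zone P| − |zone P∩zone Q| = 30 − 20 = 10.00.

10.00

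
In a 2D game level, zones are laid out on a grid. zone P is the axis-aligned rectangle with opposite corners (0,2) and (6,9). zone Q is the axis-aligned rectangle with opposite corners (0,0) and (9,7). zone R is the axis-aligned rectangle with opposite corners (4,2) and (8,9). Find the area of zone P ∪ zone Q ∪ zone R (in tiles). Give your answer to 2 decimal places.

By inclusion–exclusion:
Individual areas: |zone P| = 42, |zone Q| = 63, |zone R| = 28.
|zone P∩zone Q|: x∈[0,6], y∈[2,7] → 6·5 = 30.
|zone P∩zone R|: x∈[4,6], y∈[2,9] → 2·7 = 14.
|zone Q∩zone R|: x∈[4,8], y∈[2,7] → 4·5 = 20.
|zone P∩zone Q∩zone R| = 10.
|zone P ∪ zone Q ∪ zone R| = 133 − 64 + 10 = 79.00.

79.00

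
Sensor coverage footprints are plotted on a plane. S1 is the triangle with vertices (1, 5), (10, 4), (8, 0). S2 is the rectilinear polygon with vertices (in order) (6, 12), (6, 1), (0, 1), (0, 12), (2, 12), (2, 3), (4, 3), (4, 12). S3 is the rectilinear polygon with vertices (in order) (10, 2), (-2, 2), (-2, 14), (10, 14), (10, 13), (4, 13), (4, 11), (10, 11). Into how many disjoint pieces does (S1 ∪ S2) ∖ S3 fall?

2

(S1 ∪ S2) ∖ S3 splits into 2 disjoint pieces (area 2, area 9.5714).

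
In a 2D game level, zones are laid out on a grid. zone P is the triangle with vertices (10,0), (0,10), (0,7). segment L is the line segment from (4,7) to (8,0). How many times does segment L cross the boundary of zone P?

2

The segment meets the boundary at (6.667,2.333), (5.333,4.667).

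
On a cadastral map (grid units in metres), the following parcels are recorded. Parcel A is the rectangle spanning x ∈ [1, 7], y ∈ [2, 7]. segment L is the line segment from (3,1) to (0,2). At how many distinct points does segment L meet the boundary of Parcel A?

0

The segment lies entirely outside Parcel A and never meets its boundary.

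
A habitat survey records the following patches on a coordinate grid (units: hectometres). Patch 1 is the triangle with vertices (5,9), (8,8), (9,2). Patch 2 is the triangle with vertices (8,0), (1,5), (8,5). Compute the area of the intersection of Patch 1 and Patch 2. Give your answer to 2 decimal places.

The intersection is the polygon with vertices (7.286,5), (8,5), (8,3.75).
By the shoelace formula its area is 0.45.

0.45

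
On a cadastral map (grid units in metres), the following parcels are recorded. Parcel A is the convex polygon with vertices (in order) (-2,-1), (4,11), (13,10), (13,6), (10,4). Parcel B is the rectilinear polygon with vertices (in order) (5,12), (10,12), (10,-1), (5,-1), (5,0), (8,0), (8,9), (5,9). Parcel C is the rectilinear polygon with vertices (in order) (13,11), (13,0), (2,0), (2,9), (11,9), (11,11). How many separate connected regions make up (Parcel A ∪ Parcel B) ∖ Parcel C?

3

(Parcel A ∪ Parcel B) ∖ Parcel C splits into 3 disjoint pieces (area 19.2222, area 5, area 12.6667).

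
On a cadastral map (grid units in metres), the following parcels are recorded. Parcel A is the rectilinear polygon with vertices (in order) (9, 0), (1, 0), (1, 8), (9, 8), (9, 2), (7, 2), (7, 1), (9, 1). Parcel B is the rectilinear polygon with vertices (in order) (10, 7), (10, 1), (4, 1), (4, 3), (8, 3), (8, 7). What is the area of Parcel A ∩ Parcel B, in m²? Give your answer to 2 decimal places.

12.00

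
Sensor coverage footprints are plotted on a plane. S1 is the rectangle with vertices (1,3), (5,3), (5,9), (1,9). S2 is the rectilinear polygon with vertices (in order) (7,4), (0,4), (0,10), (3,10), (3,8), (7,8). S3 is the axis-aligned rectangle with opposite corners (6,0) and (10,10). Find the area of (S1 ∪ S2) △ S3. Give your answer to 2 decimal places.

72.00

|S1 ∪ S2| = 40.
|(S1 ∪ S2) ∩ S3| = 4.
|(S1 ∪ S2) △ S3| = 40 + 40 − 8 = 72.00.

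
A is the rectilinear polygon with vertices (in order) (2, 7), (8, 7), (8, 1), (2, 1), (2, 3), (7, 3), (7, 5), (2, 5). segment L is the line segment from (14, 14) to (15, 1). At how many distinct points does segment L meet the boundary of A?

The segment lies entirely outside A and never meets its boundary.

0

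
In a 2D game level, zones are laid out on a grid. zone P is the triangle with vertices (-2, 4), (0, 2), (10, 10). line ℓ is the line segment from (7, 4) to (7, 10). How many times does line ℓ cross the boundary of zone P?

The segment meets the boundary at (7,8.5), (7,7.6).

2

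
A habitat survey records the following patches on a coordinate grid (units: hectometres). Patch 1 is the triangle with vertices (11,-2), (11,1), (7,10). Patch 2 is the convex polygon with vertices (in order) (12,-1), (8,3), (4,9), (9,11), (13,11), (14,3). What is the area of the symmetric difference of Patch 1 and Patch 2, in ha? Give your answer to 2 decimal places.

|Patch 1| = 6, |Patch 2| = 71, |Patch 1∩Patch 2| = 5.
|Patch 1 △ Patch 2| = |Patch 1| + |Patch 2| − 2·|Patch 1∩Patch 2| = 6 + 71 − 10 = 67.00.

67.00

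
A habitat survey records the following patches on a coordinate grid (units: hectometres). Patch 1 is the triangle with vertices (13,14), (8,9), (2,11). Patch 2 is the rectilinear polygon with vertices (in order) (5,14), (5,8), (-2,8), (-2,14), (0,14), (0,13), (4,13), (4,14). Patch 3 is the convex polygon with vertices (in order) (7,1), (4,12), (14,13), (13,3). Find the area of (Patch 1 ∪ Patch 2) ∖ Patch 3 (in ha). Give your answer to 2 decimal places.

|Patch 1 ∪ Patch 2| = 55.2727.
|(Patch 1 ∪ Patch 2) ∩ Patch 3| = 16.3257.
|(Patch 1 ∪ Patch 2) ∖ Patch 3| = 55.2727 − 16.3257 = 38.95.

38.95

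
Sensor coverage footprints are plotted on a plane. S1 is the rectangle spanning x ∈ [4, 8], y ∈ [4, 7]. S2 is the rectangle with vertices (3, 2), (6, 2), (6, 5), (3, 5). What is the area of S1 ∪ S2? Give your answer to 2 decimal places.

By inclusion–exclusion:
Individual areas: |S1| = 12, |S2| = 9.
|S1∩S2|: x∈[4,6], y∈[4,5] → 2·1 = 2.
|S1 ∪ S2| = 21 − 2 = 19.00.

19.00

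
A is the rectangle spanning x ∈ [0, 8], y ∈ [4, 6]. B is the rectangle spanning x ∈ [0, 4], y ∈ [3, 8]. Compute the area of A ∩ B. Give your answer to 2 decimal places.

|A∩B|: x∈[0,4], y∈[4,6] → 4·2 = 8.

8.00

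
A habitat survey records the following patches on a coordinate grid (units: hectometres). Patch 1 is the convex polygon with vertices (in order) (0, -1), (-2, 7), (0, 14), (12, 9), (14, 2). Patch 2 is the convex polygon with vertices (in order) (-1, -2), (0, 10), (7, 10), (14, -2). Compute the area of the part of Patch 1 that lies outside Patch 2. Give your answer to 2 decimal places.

|Patch 1| = 157, |Patch 1∩Patch 2| = 98.9294.
|Patch 1 ∖ Patch 2| = |Patch 1| − |Patch 1∩Patch 2| = 157 − 98.9294 = 58.07.

58.07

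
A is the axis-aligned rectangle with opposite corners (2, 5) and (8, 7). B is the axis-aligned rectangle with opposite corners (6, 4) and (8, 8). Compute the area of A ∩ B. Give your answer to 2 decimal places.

|A∩B|: x∈[6,8], y∈[5,7] → 2·2 = 4.

4.00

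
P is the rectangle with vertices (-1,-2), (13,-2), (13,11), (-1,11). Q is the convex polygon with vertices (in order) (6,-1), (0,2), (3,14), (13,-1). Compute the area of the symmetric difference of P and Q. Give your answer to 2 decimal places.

97.25

|P| = 182, |Q| = 93, |P∩Q| = 88.875.
|P △ Q| = |P| + |Q| − 2·|P∩Q| = 182 + 93 − 177.75 = 97.25.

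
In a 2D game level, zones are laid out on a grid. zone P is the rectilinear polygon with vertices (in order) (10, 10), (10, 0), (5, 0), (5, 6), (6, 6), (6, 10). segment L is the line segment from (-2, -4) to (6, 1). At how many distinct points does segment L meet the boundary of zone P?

1

The segment meets the boundary at (5,0.375).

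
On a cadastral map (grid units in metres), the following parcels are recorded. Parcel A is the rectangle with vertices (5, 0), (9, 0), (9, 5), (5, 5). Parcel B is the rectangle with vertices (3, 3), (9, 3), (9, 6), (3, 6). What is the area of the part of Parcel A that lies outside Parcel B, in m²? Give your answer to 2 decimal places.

12.00

|Parcel A∩Parcel B|: x∈[5,9], y∈[3,5] → 4·2 = 8.
|Parcel A| = 20.
|Parcel A ∖ Parcel B| = |Parcel A| − |Parcel A∩Parcel B| = 20 − 8 = 12.00.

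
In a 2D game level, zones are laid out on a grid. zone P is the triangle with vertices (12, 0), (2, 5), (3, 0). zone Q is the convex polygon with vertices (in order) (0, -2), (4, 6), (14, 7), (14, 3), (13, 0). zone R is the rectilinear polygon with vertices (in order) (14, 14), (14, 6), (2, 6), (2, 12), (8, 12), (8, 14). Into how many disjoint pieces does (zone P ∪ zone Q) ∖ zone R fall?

(zone P ∪ zone Q) ∖ zone R is a single connected region.

1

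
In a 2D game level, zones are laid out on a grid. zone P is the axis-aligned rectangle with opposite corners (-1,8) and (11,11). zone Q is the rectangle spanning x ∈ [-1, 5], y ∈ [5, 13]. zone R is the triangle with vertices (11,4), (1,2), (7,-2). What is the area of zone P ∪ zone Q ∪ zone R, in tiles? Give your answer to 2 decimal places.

By inclusion–exclusion:
Individual areas: |zone P| = 36, |zone Q| = 48, |zone R| = 26.
|zone P∩zone Q|: x∈[-1,5], y∈[8,11] → 6·3 = 18.
|zone P∩zone R| = 0.
|zone Q∩zone R| = 0.
|zone P∩zone Q∩zone R| = 0.
|zone P ∪ zone Q ∪ zone R| = 110 − 18 + 0 = 92.00.

92.00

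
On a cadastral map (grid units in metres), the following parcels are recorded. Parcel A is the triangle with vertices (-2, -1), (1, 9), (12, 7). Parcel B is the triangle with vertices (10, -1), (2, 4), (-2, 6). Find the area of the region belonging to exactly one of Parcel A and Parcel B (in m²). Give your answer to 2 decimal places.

57.69

|Parcel A| = 58, |Parcel B| = 2, |Parcel A∩Parcel B| = 1.155.
|Parcel A △ Parcel B| = |Parcel A| + |Parcel B| − 2·|Parcel A∩Parcel B| = 58 + 2 − 2.31 = 57.69.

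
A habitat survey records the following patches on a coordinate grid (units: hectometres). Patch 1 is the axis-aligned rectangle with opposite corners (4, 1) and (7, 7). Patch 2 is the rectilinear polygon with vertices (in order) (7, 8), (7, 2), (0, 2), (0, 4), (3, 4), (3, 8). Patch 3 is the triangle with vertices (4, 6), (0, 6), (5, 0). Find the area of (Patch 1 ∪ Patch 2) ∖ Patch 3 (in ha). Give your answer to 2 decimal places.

25.93

|Patch 1 ∪ Patch 2| = 33.
|(Patch 1 ∪ Patch 2) ∩ Patch 3| = 7.0667.
|(Patch 1 ∪ Patch 2) ∖ Patch 3| = 33 − 7.0667 = 25.93.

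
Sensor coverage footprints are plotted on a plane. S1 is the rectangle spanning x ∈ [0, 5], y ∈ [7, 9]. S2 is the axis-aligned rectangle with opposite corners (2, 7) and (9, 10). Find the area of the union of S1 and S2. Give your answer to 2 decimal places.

By inclusion–exclusion:
Individual areas: |S1| = 10, |S2| = 21.
|S1∩S2|: x∈[2,5], y∈[7,9] → 3·2 = 6.
|S1 ∪ S2| = 31 − 6 = 25.00.

25.00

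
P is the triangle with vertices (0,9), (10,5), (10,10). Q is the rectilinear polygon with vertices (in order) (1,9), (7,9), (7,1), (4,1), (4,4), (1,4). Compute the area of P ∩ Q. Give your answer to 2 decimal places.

The intersection is the polygon with vertices (1,8.6), (1,9), (7,9), (7,6.2).
By the shoelace formula its area is 9.60.

9.60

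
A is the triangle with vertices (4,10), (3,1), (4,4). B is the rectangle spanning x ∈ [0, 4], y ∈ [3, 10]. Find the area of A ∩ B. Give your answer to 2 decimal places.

The intersection is the polygon with vertices (4,10), (4,4), (3.667,3), (3.222,3).
By the shoelace formula its area is 2.56.

2.56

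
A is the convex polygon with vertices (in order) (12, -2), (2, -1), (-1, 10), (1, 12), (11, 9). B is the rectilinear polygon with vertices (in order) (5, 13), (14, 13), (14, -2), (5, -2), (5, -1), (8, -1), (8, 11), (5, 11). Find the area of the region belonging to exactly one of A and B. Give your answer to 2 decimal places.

|A| = 132, |B| = 99, |A∩B| = 40.4.
|A △ B| = |A| + |B| − 2·|A∩B| = 132 + 99 − 80.8 = 150.20.

150.20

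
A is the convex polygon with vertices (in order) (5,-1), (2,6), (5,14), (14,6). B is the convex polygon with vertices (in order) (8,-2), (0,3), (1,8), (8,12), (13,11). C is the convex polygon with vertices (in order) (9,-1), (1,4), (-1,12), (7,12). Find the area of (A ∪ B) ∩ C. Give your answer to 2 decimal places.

The region (A ∪ B) ∩ C is the polygon with vertices (1,8), (3.227,9.273), (4.25,12), (7,12), (8.824,0.143), (8.504,-0.69), (1,4), (0.556,5.778).
By the shoelace formula its area is 62.75.

62.75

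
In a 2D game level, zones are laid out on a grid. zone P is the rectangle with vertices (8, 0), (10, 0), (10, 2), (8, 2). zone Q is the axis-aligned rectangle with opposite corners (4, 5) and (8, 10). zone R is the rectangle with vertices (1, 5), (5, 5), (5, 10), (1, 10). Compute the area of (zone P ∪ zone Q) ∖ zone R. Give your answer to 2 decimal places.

19.00

|zone P ∪ zone Q| = 24.
|(zone P ∪ zone Q) ∩ zone R| = 5.
|(zone P ∪ zone Q) ∖ zone R| = 24 − 5 = 19.00.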